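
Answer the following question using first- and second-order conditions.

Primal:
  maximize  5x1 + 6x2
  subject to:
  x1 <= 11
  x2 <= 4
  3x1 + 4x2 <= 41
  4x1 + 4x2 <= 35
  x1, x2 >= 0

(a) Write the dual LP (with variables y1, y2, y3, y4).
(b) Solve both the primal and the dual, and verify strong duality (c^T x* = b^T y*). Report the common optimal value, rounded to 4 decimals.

The standard primal-dual pair for 'max c^T x s.t. A x <= b, x >= 0' is:
  Dual:  min b^T y  s.t.  A^T y >= c,  y >= 0.

So the dual LP is:
  minimize  11y1 + 4y2 + 41y3 + 35y4
  subject to:
    y1 + 3y3 + 4y4 >= 5
    y2 + 4y3 + 4y4 >= 6
    y1, y2, y3, y4 >= 0

Solving the primal: x* = (4.75, 4).
  primal value c^T x* = 47.75.
Solving the dual: y* = (0, 1, 0, 1.25).
  dual value b^T y* = 47.75.
Strong duality: c^T x* = b^T y*. Confirmed.

47.75


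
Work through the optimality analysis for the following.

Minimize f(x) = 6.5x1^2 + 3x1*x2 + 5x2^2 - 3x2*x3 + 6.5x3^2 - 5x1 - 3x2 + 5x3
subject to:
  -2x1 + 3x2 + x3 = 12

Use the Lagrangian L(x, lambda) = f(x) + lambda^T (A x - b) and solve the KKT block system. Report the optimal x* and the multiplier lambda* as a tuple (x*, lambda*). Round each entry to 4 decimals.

Form the Lagrangian:
  L(x, lambda) = (1/2) x^T Q x + c^T x + lambda^T (A x - b)
Stationarity (grad_x L = 0): Q x + c + A^T lambda = 0.
Primal feasibility: A x = b.

This gives the KKT block system:
  [ Q   A^T ] [ x     ]   [-c ]
  [ A    0  ] [ lambda ] = [ b ]

Solving the linear system:
  x*      = (-1.286, 2.8816, 0.7832)
  lambda* = (-6.5363)
  f(x*)   = 40.0683

x* = (-1.286, 2.8816, 0.7832), lambda* = (-6.5363)


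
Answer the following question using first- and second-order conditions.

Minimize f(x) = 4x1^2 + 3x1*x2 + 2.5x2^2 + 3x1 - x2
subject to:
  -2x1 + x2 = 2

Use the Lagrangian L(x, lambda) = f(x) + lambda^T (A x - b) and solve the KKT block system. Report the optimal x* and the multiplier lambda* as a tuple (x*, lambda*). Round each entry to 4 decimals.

Form the Lagrangian:
  L(x, lambda) = (1/2) x^T Q x + c^T x + lambda^T (A x - b)
Stationarity (grad_x L = 0): Q x + c + A^T lambda = 0.
Primal feasibility: A x = b.

This gives the KKT block system:
  [ Q   A^T ] [ x     ]   [-c ]
  [ A    0  ] [ lambda ] = [ b ]

Solving the linear system:
  x*      = (-0.675, 0.65)
  lambda* = (-0.225)
  f(x*)   = -1.1125

x* = (-0.675, 0.65), lambda* = (-0.225)


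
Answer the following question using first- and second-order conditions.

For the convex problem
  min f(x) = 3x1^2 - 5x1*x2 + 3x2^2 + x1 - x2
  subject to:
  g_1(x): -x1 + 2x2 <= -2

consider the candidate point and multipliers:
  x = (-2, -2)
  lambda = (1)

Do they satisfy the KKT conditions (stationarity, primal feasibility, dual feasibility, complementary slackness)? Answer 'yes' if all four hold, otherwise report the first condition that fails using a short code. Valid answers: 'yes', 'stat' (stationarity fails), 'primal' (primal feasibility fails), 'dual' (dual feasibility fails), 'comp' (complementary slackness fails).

Gradient of f: grad f(x) = Q x + c = (-1, -3)
Constraint values g_i(x) = a_i^T x - b_i:
  g_1((-2, -2)) = 0
Stationarity residual: grad f(x) + sum_i lambda_i a_i = (-2, -1)
  -> stationarity FAILS
Primal feasibility (all g_i <= 0): OK
Dual feasibility (all lambda_i >= 0): OK
Complementary slackness (lambda_i * g_i(x) = 0 for all i): OK

Verdict: the first failing condition is stationarity -> stat.

stat


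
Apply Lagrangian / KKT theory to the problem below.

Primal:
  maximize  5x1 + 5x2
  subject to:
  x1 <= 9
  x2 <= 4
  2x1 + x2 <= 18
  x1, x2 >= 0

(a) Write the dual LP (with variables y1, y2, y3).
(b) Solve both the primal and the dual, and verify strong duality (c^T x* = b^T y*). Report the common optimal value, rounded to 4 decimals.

The standard primal-dual pair for 'max c^T x s.t. A x <= b, x >= 0' is:
  Dual:  min b^T y  s.t.  A^T y >= c,  y >= 0.

So the dual LP is:
  minimize  9y1 + 4y2 + 18y3
  subject to:
    y1 + 2y3 >= 5
    y2 + y3 >= 5
    y1, y2, y3 >= 0

Solving the primal: x* = (7, 4).
  primal value c^T x* = 55.
Solving the dual: y* = (0, 2.5, 2.5).
  dual value b^T y* = 55.
Strong duality: c^T x* = b^T y*. Confirmed.

55


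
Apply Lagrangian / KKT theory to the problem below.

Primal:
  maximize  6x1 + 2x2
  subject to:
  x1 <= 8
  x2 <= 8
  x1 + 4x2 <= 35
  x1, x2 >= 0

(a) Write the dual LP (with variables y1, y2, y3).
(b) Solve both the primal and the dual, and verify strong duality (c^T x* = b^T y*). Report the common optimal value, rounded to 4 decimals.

The standard primal-dual pair for 'max c^T x s.t. A x <= b, x >= 0' is:
  Dual:  min b^T y  s.t.  A^T y >= c,  y >= 0.

So the dual LP is:
  minimize  8y1 + 8y2 + 35y3
  subject to:
    y1 + y3 >= 6
    y2 + 4y3 >= 2
    y1, y2, y3 >= 0

Solving the primal: x* = (8, 6.75).
  primal value c^T x* = 61.5.
Solving the dual: y* = (5.5, 0, 0.5).
  dual value b^T y* = 61.5.
Strong duality: c^T x* = b^T y*. Confirmed.

61.5


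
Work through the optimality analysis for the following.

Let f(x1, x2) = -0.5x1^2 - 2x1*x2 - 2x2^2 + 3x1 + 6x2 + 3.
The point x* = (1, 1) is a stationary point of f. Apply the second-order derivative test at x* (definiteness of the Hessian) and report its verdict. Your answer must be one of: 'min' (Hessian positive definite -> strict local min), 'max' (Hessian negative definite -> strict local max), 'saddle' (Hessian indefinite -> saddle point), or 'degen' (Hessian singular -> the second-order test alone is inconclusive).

Compute the Hessian H = grad^2 f:
  H = [[-1, -2], [-2, -4]]
Verify stationarity: grad f(x*) = H x* + g = (0, 0).
Eigenvalues of H: -5, 0.
H has a zero eigenvalue (singular; negative semidefinite but not definite), so H is neither positive definite, negative definite, nor indefinite. The second-order test alone is inconclusive -> degen.
(Indeed, f is constant along the null direction of H through x*, so x* is not a strict local extremum.)

degen


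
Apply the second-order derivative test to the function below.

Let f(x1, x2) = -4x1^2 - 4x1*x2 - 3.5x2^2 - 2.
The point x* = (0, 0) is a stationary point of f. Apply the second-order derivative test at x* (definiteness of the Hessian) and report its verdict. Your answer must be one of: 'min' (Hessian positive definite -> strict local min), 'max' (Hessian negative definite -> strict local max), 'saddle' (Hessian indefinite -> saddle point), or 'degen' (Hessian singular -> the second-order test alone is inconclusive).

Compute the Hessian H = grad^2 f:
  H = [[-8, -4], [-4, -7]]
Verify stationarity: grad f(x*) = H x* + g = (0, 0).
Eigenvalues of H: -11.5311, -3.4689.
Both eigenvalues < 0, so H is negative definite -> x* is a strict local max.

max


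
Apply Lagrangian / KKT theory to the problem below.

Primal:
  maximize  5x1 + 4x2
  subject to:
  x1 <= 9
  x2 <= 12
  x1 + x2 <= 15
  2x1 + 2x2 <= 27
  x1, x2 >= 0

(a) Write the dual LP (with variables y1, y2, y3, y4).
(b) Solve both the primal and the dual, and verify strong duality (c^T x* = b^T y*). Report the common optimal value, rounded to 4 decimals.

The standard primal-dual pair for 'max c^T x s.t. A x <= b, x >= 0' is:
  Dual:  min b^T y  s.t.  A^T y >= c,  y >= 0.

So the dual LP is:
  minimize  9y1 + 12y2 + 15y3 + 27y4
  subject to:
    y1 + y3 + 2y4 >= 5
    y2 + y3 + 2y4 >= 4
    y1, y2, y3, y4 >= 0

Solving the primal: x* = (9, 4.5).
  primal value c^T x* = 63.
Solving the dual: y* = (1, 0, 0, 2).
  dual value b^T y* = 63.
Strong duality: c^T x* = b^T y*. Confirmed.

63


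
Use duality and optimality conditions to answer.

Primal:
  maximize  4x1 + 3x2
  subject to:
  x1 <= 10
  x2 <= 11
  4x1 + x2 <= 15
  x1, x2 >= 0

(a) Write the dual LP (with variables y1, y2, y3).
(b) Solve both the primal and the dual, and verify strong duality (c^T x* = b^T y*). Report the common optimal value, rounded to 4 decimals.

The standard primal-dual pair for 'max c^T x s.t. A x <= b, x >= 0' is:
  Dual:  min b^T y  s.t.  A^T y >= c,  y >= 0.

So the dual LP is:
  minimize  10y1 + 11y2 + 15y3
  subject to:
    y1 + 4y3 >= 4
    y2 + y3 >= 3
    y1, y2, y3 >= 0

Solving the primal: x* = (1, 11).
  primal value c^T x* = 37.
Solving the dual: y* = (0, 2, 1).
  dual value b^T y* = 37.
Strong duality: c^T x* = b^T y*. Confirmed.

37


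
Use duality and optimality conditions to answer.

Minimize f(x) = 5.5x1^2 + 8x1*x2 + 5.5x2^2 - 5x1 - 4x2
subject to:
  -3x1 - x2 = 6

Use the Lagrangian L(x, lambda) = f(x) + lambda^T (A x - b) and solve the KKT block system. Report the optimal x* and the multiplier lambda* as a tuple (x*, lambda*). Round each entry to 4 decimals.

Form the Lagrangian:
  L(x, lambda) = (1/2) x^T Q x + c^T x + lambda^T (A x - b)
Stationarity (grad_x L = 0): Q x + c + A^T lambda = 0.
Primal feasibility: A x = b.

This gives the KKT block system:
  [ Q   A^T ] [ x     ]   [-c ]
  [ A    0  ] [ lambda ] = [ b ]

Solving the linear system:
  x*      = (-2.5323, 1.5968)
  lambda* = (-6.6935)
  f(x*)   = 23.2177

x* = (-2.5323, 1.5968), lambda* = (-6.6935)


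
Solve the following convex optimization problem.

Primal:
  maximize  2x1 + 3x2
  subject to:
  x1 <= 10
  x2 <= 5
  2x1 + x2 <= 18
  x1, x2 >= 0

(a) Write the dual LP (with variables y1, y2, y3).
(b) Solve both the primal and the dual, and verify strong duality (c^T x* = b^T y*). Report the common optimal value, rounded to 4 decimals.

The standard primal-dual pair for 'max c^T x s.t. A x <= b, x >= 0' is:
  Dual:  min b^T y  s.t.  A^T y >= c,  y >= 0.

So the dual LP is:
  minimize  10y1 + 5y2 + 18y3
  subject to:
    y1 + 2y3 >= 2
    y2 + y3 >= 3
    y1, y2, y3 >= 0

Solving the primal: x* = (6.5, 5).
  primal value c^T x* = 28.
Solving the dual: y* = (0, 2, 1).
  dual value b^T y* = 28.
Strong duality: c^T x* = b^T y*. Confirmed.

28


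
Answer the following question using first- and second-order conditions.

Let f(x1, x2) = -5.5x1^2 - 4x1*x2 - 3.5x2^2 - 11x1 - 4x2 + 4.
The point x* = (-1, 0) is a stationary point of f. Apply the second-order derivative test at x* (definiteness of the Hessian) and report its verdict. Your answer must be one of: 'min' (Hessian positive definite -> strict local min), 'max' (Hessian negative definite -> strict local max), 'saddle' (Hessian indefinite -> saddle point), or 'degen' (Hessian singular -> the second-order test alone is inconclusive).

Compute the Hessian H = grad^2 f:
  H = [[-11, -4], [-4, -7]]
Verify stationarity: grad f(x*) = H x* + g = (0, 0).
Eigenvalues of H: -13.4721, -4.5279.
Both eigenvalues < 0, so H is negative definite -> x* is a strict local max.

max


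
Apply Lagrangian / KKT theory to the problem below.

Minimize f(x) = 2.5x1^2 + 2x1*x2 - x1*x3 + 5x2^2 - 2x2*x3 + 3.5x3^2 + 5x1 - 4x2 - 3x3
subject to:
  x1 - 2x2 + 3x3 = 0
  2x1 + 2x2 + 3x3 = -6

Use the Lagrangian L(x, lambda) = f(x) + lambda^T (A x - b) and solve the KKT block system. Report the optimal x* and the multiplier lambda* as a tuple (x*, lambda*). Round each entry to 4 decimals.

Form the Lagrangian:
  L(x, lambda) = (1/2) x^T Q x + c^T x + lambda^T (A x - b)
Stationarity (grad_x L = 0): Q x + c + A^T lambda = 0.
Primal feasibility: A x = b.

This gives the KKT block system:
  [ Q   A^T ] [ x     ]   [-c ]
  [ A    0  ] [ lambda ] = [ b ]

Solving the linear system:
  x*      = (-1.5636, -1.1091, -0.2182)
  lambda* = (-4.3212, 4.5697)
  f(x*)   = 12.3455

x* = (-1.5636, -1.1091, -0.2182), lambda* = (-4.3212, 4.5697)


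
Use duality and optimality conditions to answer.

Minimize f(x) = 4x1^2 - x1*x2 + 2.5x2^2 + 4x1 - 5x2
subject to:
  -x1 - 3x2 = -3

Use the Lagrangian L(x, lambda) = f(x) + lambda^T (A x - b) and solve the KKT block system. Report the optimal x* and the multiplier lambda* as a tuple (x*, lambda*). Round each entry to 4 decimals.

Form the Lagrangian:
  L(x, lambda) = (1/2) x^T Q x + c^T x + lambda^T (A x - b)
Stationarity (grad_x L = 0): Q x + c + A^T lambda = 0.
Primal feasibility: A x = b.

This gives the KKT block system:
  [ Q   A^T ] [ x     ]   [-c ]
  [ A    0  ] [ lambda ] = [ b ]

Solving the linear system:
  x*      = (-0.3253, 1.1084)
  lambda* = (0.2892)
  f(x*)   = -2.988

x* = (-0.3253, 1.1084), lambda* = (0.2892)


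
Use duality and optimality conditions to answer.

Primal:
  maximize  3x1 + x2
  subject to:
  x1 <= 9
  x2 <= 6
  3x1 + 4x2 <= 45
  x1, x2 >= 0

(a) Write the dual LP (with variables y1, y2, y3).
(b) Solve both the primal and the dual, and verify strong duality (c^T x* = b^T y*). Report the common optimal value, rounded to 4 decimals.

The standard primal-dual pair for 'max c^T x s.t. A x <= b, x >= 0' is:
  Dual:  min b^T y  s.t.  A^T y >= c,  y >= 0.

So the dual LP is:
  minimize  9y1 + 6y2 + 45y3
  subject to:
    y1 + 3y3 >= 3
    y2 + 4y3 >= 1
    y1, y2, y3 >= 0

Solving the primal: x* = (9, 4.5).
  primal value c^T x* = 31.5.
Solving the dual: y* = (2.25, 0, 0.25).
  dual value b^T y* = 31.5.
Strong duality: c^T x* = b^T y*. Confirmed.

31.5


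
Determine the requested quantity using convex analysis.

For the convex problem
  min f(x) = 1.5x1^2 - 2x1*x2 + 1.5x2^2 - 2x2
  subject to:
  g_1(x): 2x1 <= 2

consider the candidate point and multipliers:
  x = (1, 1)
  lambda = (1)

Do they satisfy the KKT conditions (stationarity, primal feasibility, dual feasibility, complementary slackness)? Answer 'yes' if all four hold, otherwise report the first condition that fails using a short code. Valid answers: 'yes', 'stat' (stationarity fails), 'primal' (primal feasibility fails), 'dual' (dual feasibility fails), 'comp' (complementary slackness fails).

Gradient of f: grad f(x) = Q x + c = (1, -1)
Constraint values g_i(x) = a_i^T x - b_i:
  g_1((1, 1)) = 0
Stationarity residual: grad f(x) + sum_i lambda_i a_i = (3, -1)
  -> stationarity FAILS
Primal feasibility (all g_i <= 0): OK
Dual feasibility (all lambda_i >= 0): OK
Complementary slackness (lambda_i * g_i(x) = 0 for all i): OK

Verdict: the first failing condition is stationarity -> stat.

stat


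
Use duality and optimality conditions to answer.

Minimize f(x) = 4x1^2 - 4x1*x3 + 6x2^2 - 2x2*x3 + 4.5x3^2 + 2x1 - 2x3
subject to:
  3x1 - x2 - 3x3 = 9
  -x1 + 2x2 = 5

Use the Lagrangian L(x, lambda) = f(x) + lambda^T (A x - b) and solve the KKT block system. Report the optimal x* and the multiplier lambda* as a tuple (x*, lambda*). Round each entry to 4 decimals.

Form the Lagrangian:
  L(x, lambda) = (1/2) x^T Q x + c^T x + lambda^T (A x - b)
Stationarity (grad_x L = 0): Q x + c + A^T lambda = 0.
Primal feasibility: A x = b.

This gives the KKT block system:
  [ Q   A^T ] [ x     ]   [-c ]
  [ A    0  ] [ lambda ] = [ b ]

Solving the linear system:
  x*      = (-0.1776, 2.4112, -3.9813)
  lambda* = (-13.9813, -25.4393)
  f(x*)   = 130.3178

x* = (-0.1776, 2.4112, -3.9813), lambda* = (-13.9813, -25.4393)


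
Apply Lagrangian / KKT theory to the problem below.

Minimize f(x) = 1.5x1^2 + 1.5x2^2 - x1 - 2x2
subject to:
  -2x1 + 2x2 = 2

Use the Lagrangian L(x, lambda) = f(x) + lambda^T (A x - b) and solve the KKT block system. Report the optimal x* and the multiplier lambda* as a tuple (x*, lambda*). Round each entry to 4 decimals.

Form the Lagrangian:
  L(x, lambda) = (1/2) x^T Q x + c^T x + lambda^T (A x - b)
Stationarity (grad_x L = 0): Q x + c + A^T lambda = 0.
Primal feasibility: A x = b.

This gives the KKT block system:
  [ Q   A^T ] [ x     ]   [-c ]
  [ A    0  ] [ lambda ] = [ b ]

Solving the linear system:
  x*      = (0, 1)
  lambda* = (-0.5)
  f(x*)   = -0.5

x* = (0, 1), lambda* = (-0.5)


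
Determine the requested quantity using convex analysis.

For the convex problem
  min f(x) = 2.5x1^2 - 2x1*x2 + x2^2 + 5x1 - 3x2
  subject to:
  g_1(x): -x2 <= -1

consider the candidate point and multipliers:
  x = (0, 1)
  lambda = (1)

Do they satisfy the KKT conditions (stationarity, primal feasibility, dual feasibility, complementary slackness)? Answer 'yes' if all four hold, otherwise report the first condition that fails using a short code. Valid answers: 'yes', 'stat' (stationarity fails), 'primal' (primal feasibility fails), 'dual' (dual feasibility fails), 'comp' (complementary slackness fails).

Gradient of f: grad f(x) = Q x + c = (3, -1)
Constraint values g_i(x) = a_i^T x - b_i:
  g_1((0, 1)) = 0
Stationarity residual: grad f(x) + sum_i lambda_i a_i = (3, -2)
  -> stationarity FAILS
Primal feasibility (all g_i <= 0): OK
Dual feasibility (all lambda_i >= 0): OK
Complementary slackness (lambda_i * g_i(x) = 0 for all i): OK

Verdict: the first failing condition is stationarity -> stat.

stat


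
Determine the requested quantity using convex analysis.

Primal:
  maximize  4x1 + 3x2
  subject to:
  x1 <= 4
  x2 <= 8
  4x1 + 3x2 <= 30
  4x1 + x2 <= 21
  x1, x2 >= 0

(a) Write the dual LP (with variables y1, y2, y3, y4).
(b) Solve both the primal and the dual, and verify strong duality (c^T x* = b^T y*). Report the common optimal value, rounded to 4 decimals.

The standard primal-dual pair for 'max c^T x s.t. A x <= b, x >= 0' is:
  Dual:  min b^T y  s.t.  A^T y >= c,  y >= 0.

So the dual LP is:
  minimize  4y1 + 8y2 + 30y3 + 21y4
  subject to:
    y1 + 4y3 + 4y4 >= 4
    y2 + 3y3 + y4 >= 3
    y1, y2, y3, y4 >= 0

Solving the primal: x* = (4, 4.6667).
  primal value c^T x* = 30.
Solving the dual: y* = (0, 0, 1, 0).
  dual value b^T y* = 30.
Strong duality: c^T x* = b^T y*. Confirmed.

30


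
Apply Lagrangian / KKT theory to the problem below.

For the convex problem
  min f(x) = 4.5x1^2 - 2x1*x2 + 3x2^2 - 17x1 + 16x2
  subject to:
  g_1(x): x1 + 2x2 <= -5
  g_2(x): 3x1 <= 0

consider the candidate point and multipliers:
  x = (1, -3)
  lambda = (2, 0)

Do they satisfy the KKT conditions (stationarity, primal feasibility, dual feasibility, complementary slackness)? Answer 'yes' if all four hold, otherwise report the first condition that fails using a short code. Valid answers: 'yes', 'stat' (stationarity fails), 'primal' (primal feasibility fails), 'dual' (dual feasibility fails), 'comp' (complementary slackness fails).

Gradient of f: grad f(x) = Q x + c = (-2, -4)
Constraint values g_i(x) = a_i^T x - b_i:
  g_1((1, -3)) = 0
  g_2((1, -3)) = 3
Stationarity residual: grad f(x) + sum_i lambda_i a_i = (0, 0)
  -> stationarity OK
Primal feasibility (all g_i <= 0): FAILS
Dual feasibility (all lambda_i >= 0): OK
Complementary slackness (lambda_i * g_i(x) = 0 for all i): OK

Verdict: the first failing condition is primal_feasibility -> primal.

primal


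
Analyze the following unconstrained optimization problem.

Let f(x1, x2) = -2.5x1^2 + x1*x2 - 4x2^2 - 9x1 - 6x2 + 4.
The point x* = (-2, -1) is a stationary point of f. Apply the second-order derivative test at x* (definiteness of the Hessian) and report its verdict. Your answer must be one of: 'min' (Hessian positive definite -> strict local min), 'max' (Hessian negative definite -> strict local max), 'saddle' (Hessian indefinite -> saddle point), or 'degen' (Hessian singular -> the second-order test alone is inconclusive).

Compute the Hessian H = grad^2 f:
  H = [[-5, 1], [1, -8]]
Verify stationarity: grad f(x*) = H x* + g = (0, 0).
Eigenvalues of H: -8.3028, -4.6972.
Both eigenvalues < 0, so H is negative definite -> x* is a strict local max.

max


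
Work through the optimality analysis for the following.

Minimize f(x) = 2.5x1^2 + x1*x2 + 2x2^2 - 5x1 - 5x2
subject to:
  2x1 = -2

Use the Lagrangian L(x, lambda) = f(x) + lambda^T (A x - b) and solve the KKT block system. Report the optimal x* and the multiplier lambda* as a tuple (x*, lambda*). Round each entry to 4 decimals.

Form the Lagrangian:
  L(x, lambda) = (1/2) x^T Q x + c^T x + lambda^T (A x - b)
Stationarity (grad_x L = 0): Q x + c + A^T lambda = 0.
Primal feasibility: A x = b.

This gives the KKT block system:
  [ Q   A^T ] [ x     ]   [-c ]
  [ A    0  ] [ lambda ] = [ b ]

Solving the linear system:
  x*      = (-1, 1.5)
  lambda* = (4.25)
  f(x*)   = 3

x* = (-1, 1.5), lambda* = (4.25)


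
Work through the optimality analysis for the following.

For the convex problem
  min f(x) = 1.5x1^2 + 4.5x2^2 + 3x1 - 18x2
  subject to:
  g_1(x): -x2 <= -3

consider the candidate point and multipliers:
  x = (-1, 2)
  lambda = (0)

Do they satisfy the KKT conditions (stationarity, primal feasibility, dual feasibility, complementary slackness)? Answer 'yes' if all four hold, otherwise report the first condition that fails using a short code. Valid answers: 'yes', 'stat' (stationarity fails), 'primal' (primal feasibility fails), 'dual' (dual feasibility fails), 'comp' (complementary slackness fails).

Gradient of f: grad f(x) = Q x + c = (0, 0)
Constraint values g_i(x) = a_i^T x - b_i:
  g_1((-1, 2)) = 1
Stationarity residual: grad f(x) + sum_i lambda_i a_i = (0, 0)
  -> stationarity OK
Primal feasibility (all g_i <= 0): FAILS
Dual feasibility (all lambda_i >= 0): OK
Complementary slackness (lambda_i * g_i(x) = 0 for all i): OK

Verdict: the first failing condition is primal_feasibility -> primal.

primal


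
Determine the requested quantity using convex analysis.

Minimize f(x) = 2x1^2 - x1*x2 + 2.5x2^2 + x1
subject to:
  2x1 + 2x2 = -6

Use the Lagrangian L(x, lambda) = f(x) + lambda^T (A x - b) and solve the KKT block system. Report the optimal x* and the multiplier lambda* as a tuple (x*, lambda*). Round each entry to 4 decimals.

Form the Lagrangian:
  L(x, lambda) = (1/2) x^T Q x + c^T x + lambda^T (A x - b)
Stationarity (grad_x L = 0): Q x + c + A^T lambda = 0.
Primal feasibility: A x = b.

This gives the KKT block system:
  [ Q   A^T ] [ x     ]   [-c ]
  [ A    0  ] [ lambda ] = [ b ]

Solving the linear system:
  x*      = (-1.7273, -1.2727)
  lambda* = (2.3182)
  f(x*)   = 6.0909

x* = (-1.7273, -1.2727), lambda* = (2.3182)


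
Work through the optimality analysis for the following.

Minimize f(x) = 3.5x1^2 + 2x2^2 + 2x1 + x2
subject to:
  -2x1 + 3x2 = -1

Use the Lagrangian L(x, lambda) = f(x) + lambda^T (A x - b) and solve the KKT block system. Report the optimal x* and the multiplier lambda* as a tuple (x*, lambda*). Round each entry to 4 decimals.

Form the Lagrangian:
  L(x, lambda) = (1/2) x^T Q x + c^T x + lambda^T (A x - b)
Stationarity (grad_x L = 0): Q x + c + A^T lambda = 0.
Primal feasibility: A x = b.

This gives the KKT block system:
  [ Q   A^T ] [ x     ]   [-c ]
  [ A    0  ] [ lambda ] = [ b ]

Solving the linear system:
  x*      = (-0.2025, -0.4684)
  lambda* = (0.2911)
  f(x*)   = -0.2911

x* = (-0.2025, -0.4684), lambda* = (0.2911)


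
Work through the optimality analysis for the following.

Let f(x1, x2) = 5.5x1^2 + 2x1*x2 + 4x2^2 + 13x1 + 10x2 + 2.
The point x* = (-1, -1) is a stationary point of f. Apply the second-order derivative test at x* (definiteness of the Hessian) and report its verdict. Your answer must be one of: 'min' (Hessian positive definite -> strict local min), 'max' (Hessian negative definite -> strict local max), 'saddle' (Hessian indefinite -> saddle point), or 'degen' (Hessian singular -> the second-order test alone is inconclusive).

Compute the Hessian H = grad^2 f:
  H = [[11, 2], [2, 8]]
Verify stationarity: grad f(x*) = H x* + g = (0, 0).
Eigenvalues of H: 7, 12.
Both eigenvalues > 0, so H is positive definite -> x* is a strict local min.

min


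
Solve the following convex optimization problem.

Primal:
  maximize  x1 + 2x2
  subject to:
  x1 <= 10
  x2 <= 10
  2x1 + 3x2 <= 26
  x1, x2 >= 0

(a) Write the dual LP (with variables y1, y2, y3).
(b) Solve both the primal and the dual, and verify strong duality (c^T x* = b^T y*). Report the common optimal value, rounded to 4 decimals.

The standard primal-dual pair for 'max c^T x s.t. A x <= b, x >= 0' is:
  Dual:  min b^T y  s.t.  A^T y >= c,  y >= 0.

So the dual LP is:
  minimize  10y1 + 10y2 + 26y3
  subject to:
    y1 + 2y3 >= 1
    y2 + 3y3 >= 2
    y1, y2, y3 >= 0

Solving the primal: x* = (0, 8.6667).
  primal value c^T x* = 17.3333.
Solving the dual: y* = (0, 0, 0.6667).
  dual value b^T y* = 17.3333.
Strong duality: c^T x* = b^T y*. Confirmed.

17.3333


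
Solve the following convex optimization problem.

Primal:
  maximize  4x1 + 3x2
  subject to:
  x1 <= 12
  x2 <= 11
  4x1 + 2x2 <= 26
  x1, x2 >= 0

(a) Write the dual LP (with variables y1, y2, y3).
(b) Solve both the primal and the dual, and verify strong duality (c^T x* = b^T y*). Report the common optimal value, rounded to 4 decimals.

The standard primal-dual pair for 'max c^T x s.t. A x <= b, x >= 0' is:
  Dual:  min b^T y  s.t.  A^T y >= c,  y >= 0.

So the dual LP is:
  minimize  12y1 + 11y2 + 26y3
  subject to:
    y1 + 4y3 >= 4
    y2 + 2y3 >= 3
    y1, y2, y3 >= 0

Solving the primal: x* = (1, 11).
  primal value c^T x* = 37.
Solving the dual: y* = (0, 1, 1).
  dual value b^T y* = 37.
Strong duality: c^T x* = b^T y*. Confirmed.

37


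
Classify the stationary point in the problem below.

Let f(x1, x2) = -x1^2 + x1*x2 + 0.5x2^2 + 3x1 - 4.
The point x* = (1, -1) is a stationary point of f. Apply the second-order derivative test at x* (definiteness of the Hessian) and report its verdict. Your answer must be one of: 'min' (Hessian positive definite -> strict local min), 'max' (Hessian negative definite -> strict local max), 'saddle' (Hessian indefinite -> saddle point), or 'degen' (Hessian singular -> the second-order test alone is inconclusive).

Compute the Hessian H = grad^2 f:
  H = [[-2, 1], [1, 1]]
Verify stationarity: grad f(x*) = H x* + g = (0, 0).
Eigenvalues of H: -2.3028, 1.3028.
Eigenvalues have mixed signs, so H is indefinite -> x* is a saddle point.

saddle


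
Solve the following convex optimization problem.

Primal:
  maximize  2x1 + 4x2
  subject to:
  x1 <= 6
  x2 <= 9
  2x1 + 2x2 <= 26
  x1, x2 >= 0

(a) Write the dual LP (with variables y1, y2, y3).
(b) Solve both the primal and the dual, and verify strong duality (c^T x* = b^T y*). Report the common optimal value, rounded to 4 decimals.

The standard primal-dual pair for 'max c^T x s.t. A x <= b, x >= 0' is:
  Dual:  min b^T y  s.t.  A^T y >= c,  y >= 0.

So the dual LP is:
  minimize  6y1 + 9y2 + 26y3
  subject to:
    y1 + 2y3 >= 2
    y2 + 2y3 >= 4
    y1, y2, y3 >= 0

Solving the primal: x* = (4, 9).
  primal value c^T x* = 44.
Solving the dual: y* = (0, 2, 1).
  dual value b^T y* = 44.
Strong duality: c^T x* = b^T y*. Confirmed.

44


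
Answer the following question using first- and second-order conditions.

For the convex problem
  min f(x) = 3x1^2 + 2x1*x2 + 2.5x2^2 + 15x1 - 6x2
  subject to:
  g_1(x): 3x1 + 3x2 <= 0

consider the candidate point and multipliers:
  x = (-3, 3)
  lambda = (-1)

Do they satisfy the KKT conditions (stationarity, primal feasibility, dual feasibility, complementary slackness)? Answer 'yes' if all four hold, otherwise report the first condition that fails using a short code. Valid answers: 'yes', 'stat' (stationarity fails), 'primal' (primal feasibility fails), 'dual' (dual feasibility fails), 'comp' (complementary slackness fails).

Gradient of f: grad f(x) = Q x + c = (3, 3)
Constraint values g_i(x) = a_i^T x - b_i:
  g_1((-3, 3)) = 0
Stationarity residual: grad f(x) + sum_i lambda_i a_i = (0, 0)
  -> stationarity OK
Primal feasibility (all g_i <= 0): OK
Dual feasibility (all lambda_i >= 0): FAILS
Complementary slackness (lambda_i * g_i(x) = 0 for all i): OK

Verdict: the first failing condition is dual_feasibility -> dual.

dual


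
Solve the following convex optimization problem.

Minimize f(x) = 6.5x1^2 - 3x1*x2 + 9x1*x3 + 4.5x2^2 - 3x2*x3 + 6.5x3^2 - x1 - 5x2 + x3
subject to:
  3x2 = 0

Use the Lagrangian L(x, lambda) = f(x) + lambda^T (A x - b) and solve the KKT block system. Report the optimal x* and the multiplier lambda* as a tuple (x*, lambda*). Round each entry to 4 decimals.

Form the Lagrangian:
  L(x, lambda) = (1/2) x^T Q x + c^T x + lambda^T (A x - b)
Stationarity (grad_x L = 0): Q x + c + A^T lambda = 0.
Primal feasibility: A x = b.

This gives the KKT block system:
  [ Q   A^T ] [ x     ]   [-c ]
  [ A    0  ] [ lambda ] = [ b ]

Solving the linear system:
  x*      = (0.25, 0, -0.25)
  lambda* = (1.6667)
  f(x*)   = -0.25

x* = (0.25, 0, -0.25), lambda* = (1.6667)


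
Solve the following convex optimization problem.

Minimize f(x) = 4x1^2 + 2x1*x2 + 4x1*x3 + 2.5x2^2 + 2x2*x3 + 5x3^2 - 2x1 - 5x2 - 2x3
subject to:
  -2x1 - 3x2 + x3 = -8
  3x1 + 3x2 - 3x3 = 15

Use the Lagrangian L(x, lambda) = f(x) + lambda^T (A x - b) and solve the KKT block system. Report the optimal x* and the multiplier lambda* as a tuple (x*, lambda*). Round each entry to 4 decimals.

Form the Lagrangian:
  L(x, lambda) = (1/2) x^T Q x + c^T x + lambda^T (A x - b)
Stationarity (grad_x L = 0): Q x + c + A^T lambda = 0.
Primal feasibility: A x = b.

This gives the KKT block system:
  [ Q   A^T ] [ x     ]   [-c ]
  [ A    0  ] [ lambda ] = [ b ]

Solving the linear system:
  x*      = (2.1765, 0.4118, -2.4118)
  lambda* = (-10, -8.8627)
  f(x*)   = 25.6765

x* = (2.1765, 0.4118, -2.4118), lambda* = (-10, -8.8627)


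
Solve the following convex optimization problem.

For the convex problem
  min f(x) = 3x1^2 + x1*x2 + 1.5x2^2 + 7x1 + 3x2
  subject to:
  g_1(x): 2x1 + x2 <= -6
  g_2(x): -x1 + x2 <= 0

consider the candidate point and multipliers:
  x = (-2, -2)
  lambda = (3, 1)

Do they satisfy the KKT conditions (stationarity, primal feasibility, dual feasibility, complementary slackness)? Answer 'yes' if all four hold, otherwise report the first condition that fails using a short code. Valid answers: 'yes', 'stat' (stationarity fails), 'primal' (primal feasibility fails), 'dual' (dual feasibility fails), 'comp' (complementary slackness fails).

Gradient of f: grad f(x) = Q x + c = (-7, -5)
Constraint values g_i(x) = a_i^T x - b_i:
  g_1((-2, -2)) = 0
  g_2((-2, -2)) = 0
Stationarity residual: grad f(x) + sum_i lambda_i a_i = (-2, -1)
  -> stationarity FAILS
Primal feasibility (all g_i <= 0): OK
Dual feasibility (all lambda_i >= 0): OK
Complementary slackness (lambda_i * g_i(x) = 0 for all i): OK

Verdict: the first failing condition is stationarity -> stat.

stat


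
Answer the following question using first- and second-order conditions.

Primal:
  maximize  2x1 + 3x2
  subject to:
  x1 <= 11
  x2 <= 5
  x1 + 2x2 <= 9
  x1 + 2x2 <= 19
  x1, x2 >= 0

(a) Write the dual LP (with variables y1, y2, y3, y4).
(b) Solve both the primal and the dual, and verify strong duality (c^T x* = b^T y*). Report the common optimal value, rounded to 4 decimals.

The standard primal-dual pair for 'max c^T x s.t. A x <= b, x >= 0' is:
  Dual:  min b^T y  s.t.  A^T y >= c,  y >= 0.

So the dual LP is:
  minimize  11y1 + 5y2 + 9y3 + 19y4
  subject to:
    y1 + y3 + y4 >= 2
    y2 + 2y3 + 2y4 >= 3
    y1, y2, y3, y4 >= 0

Solving the primal: x* = (9, 0).
  primal value c^T x* = 18.
Solving the dual: y* = (0, 0, 2, 0).
  dual value b^T y* = 18.
Strong duality: c^T x* = b^T y*. Confirmed.

18


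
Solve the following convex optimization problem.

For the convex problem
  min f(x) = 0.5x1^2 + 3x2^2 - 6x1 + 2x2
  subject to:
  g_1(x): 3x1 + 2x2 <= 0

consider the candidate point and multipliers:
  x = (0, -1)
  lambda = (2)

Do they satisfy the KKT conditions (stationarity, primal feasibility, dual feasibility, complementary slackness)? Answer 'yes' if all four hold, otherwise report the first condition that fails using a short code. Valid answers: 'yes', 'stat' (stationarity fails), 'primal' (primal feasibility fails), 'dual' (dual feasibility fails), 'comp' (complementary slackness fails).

Gradient of f: grad f(x) = Q x + c = (-6, -4)
Constraint values g_i(x) = a_i^T x - b_i:
  g_1((0, -1)) = -2
Stationarity residual: grad f(x) + sum_i lambda_i a_i = (0, 0)
  -> stationarity OK
Primal feasibility (all g_i <= 0): OK
Dual feasibility (all lambda_i >= 0): OK
Complementary slackness (lambda_i * g_i(x) = 0 for all i): FAILS

Verdict: the first failing condition is complementary_slackness -> comp.

comp


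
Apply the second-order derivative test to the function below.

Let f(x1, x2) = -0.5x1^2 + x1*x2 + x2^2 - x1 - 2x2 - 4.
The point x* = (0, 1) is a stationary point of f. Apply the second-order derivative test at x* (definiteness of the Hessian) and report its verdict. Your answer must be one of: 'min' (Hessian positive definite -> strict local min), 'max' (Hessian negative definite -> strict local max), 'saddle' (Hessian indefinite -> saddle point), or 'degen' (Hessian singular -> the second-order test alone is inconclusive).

Compute the Hessian H = grad^2 f:
  H = [[-1, 1], [1, 2]]
Verify stationarity: grad f(x*) = H x* + g = (0, 0).
Eigenvalues of H: -1.3028, 2.3028.
Eigenvalues have mixed signs, so H is indefinite -> x* is a saddle point.

saddle


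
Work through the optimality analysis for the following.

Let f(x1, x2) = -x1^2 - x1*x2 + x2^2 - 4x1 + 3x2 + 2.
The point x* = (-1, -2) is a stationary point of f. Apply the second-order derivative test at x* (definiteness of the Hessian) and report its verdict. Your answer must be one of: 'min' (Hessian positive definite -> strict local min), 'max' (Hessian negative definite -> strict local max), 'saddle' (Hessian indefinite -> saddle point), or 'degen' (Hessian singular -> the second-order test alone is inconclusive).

Compute the Hessian H = grad^2 f:
  H = [[-2, -1], [-1, 2]]
Verify stationarity: grad f(x*) = H x* + g = (0, 0).
Eigenvalues of H: -2.2361, 2.2361.
Eigenvalues have mixed signs, so H is indefinite -> x* is a saddle point.

saddle


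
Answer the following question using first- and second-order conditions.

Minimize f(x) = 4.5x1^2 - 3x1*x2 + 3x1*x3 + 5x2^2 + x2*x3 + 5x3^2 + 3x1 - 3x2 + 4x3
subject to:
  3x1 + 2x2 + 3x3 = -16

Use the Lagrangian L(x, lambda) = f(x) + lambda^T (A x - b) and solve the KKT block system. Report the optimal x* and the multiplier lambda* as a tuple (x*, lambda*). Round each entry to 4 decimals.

Form the Lagrangian:
  L(x, lambda) = (1/2) x^T Q x + c^T x + lambda^T (A x - b)
Stationarity (grad_x L = 0): Q x + c + A^T lambda = 0.
Primal feasibility: A x = b.

This gives the KKT block system:
  [ Q   A^T ] [ x     ]   [-c ]
  [ A    0  ] [ lambda ] = [ b ]

Solving the linear system:
  x*      = (-2.7059, -1.7353, -1.4706)
  lambda* = (6.8529)
  f(x*)   = 50.4265

x* = (-2.7059, -1.7353, -1.4706), lambda* = (6.8529)


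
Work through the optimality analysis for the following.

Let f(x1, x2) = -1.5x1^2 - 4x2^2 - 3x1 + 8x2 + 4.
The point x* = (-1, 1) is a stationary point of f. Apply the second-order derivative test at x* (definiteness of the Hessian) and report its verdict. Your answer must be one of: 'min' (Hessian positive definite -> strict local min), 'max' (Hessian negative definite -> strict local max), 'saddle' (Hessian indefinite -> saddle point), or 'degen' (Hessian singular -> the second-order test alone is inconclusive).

Compute the Hessian H = grad^2 f:
  H = [[-3, 0], [0, -8]]
Verify stationarity: grad f(x*) = H x* + g = (0, 0).
Eigenvalues of H: -8, -3.
Both eigenvalues < 0, so H is negative definite -> x* is a strict local max.

max


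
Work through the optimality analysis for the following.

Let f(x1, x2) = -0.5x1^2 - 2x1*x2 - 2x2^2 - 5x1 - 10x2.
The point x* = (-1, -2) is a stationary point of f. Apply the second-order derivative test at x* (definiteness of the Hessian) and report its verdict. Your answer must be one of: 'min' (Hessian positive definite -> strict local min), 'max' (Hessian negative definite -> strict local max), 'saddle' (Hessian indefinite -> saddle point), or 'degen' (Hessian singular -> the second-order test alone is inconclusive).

Compute the Hessian H = grad^2 f:
  H = [[-1, -2], [-2, -4]]
Verify stationarity: grad f(x*) = H x* + g = (0, 0).
Eigenvalues of H: -5, 0.
H has a zero eigenvalue (singular; negative semidefinite but not definite), so H is neither positive definite, negative definite, nor indefinite. The second-order test alone is inconclusive -> degen.
(Indeed, f is constant along the null direction of H through x*, so x* is not a strict local extremum.)

degen


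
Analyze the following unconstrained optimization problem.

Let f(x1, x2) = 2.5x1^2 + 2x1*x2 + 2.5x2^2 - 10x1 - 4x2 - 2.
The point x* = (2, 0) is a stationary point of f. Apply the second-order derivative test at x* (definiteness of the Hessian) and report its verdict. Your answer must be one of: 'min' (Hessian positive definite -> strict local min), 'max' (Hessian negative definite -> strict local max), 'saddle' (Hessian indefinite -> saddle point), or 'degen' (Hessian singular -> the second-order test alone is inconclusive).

Compute the Hessian H = grad^2 f:
  H = [[5, 2], [2, 5]]
Verify stationarity: grad f(x*) = H x* + g = (0, 0).
Eigenvalues of H: 3, 7.
Both eigenvalues > 0, so H is positive definite -> x* is a strict local min.

min


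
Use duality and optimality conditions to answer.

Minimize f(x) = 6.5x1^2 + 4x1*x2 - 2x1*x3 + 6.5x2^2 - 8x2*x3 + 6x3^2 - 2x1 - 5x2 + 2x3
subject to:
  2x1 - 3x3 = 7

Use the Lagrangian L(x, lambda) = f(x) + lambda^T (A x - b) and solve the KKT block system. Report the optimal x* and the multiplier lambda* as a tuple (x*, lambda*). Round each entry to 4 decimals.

Form the Lagrangian:
  L(x, lambda) = (1/2) x^T Q x + c^T x + lambda^T (A x - b)
Stationarity (grad_x L = 0): Q x + c + A^T lambda = 0.
Primal feasibility: A x = b.

This gives the KKT block system:
  [ Q   A^T ] [ x     ]   [-c ]
  [ A    0  ] [ lambda ] = [ b ]

Solving the linear system:
  x*      = (0.8542, -0.9637, -1.7639)
  lambda* = (-4.3886)
  f(x*)   = 15.1511

x* = (0.8542, -0.9637, -1.7639), lambda* = (-4.3886)


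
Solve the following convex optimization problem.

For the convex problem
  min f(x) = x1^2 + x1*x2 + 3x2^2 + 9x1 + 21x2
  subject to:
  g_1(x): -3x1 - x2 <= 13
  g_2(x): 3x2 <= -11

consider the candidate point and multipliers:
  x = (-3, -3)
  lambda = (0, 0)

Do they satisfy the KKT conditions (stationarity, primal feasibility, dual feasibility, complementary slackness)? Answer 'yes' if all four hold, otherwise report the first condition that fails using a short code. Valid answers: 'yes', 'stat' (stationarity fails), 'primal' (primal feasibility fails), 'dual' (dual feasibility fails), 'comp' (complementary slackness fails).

Gradient of f: grad f(x) = Q x + c = (0, 0)
Constraint values g_i(x) = a_i^T x - b_i:
  g_1((-3, -3)) = -1
  g_2((-3, -3)) = 2
Stationarity residual: grad f(x) + sum_i lambda_i a_i = (0, 0)
  -> stationarity OK
Primal feasibility (all g_i <= 0): FAILS
Dual feasibility (all lambda_i >= 0): OK
Complementary slackness (lambda_i * g_i(x) = 0 for all i): OK

Verdict: the first failing condition is primal_feasibility -> primal.

primal


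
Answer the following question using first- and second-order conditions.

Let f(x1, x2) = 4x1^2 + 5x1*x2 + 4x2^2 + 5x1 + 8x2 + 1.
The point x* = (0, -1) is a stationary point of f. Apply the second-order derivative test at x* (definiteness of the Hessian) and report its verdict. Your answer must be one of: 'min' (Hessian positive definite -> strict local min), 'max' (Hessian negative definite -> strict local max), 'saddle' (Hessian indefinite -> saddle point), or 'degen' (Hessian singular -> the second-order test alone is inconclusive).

Compute the Hessian H = grad^2 f:
  H = [[8, 5], [5, 8]]
Verify stationarity: grad f(x*) = H x* + g = (0, 0).
Eigenvalues of H: 3, 13.
Both eigenvalues > 0, so H is positive definite -> x* is a strict local min.

min


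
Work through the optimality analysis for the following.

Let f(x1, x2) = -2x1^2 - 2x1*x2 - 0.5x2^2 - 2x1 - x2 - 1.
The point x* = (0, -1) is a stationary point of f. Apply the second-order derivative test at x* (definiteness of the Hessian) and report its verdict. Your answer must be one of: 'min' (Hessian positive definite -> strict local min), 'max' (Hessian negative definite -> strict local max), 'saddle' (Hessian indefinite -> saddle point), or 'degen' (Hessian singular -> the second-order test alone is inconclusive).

Compute the Hessian H = grad^2 f:
  H = [[-4, -2], [-2, -1]]
Verify stationarity: grad f(x*) = H x* + g = (0, 0).
Eigenvalues of H: -5, 0.
H has a zero eigenvalue (singular; negative semidefinite but not definite), so H is neither positive definite, negative definite, nor indefinite. The second-order test alone is inconclusive -> degen.
(Indeed, f is constant along the null direction of H through x*, so x* is not a strict local extremum.)

degen


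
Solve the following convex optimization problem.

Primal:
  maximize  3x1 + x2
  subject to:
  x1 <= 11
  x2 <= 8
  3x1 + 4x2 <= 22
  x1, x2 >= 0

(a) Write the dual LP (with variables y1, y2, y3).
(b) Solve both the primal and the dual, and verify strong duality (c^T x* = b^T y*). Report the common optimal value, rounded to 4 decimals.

The standard primal-dual pair for 'max c^T x s.t. A x <= b, x >= 0' is:
  Dual:  min b^T y  s.t.  A^T y >= c,  y >= 0.

So the dual LP is:
  minimize  11y1 + 8y2 + 22y3
  subject to:
    y1 + 3y3 >= 3
    y2 + 4y3 >= 1
    y1, y2, y3 >= 0

Solving the primal: x* = (7.3333, 0).
  primal value c^T x* = 22.
Solving the dual: y* = (0, 0, 1).
  dual value b^T y* = 22.
Strong duality: c^T x* = b^T y*. Confirmed.

22
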